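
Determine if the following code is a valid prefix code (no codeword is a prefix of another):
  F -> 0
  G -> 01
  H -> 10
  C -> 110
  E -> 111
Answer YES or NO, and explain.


Checking each pair (does one codeword prefix another?):
  F='0' vs G='01': prefix -- VIOLATION

NO -- this is NOT a valid prefix code. F (0) is a prefix of G (01).


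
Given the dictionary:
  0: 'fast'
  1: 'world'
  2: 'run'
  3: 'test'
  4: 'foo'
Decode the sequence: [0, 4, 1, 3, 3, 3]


Look up each index in the dictionary:
  0 -> 'fast'
  4 -> 'foo'
  1 -> 'world'
  3 -> 'test'
  3 -> 'test'
  3 -> 'test'

Decoded: "fast foo world test test test"


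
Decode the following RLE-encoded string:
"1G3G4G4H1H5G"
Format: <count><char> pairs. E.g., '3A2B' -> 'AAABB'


Expanding each <count><char> pair:
  1G -> 'G'
  3G -> 'GGG'
  4G -> 'GGGG'
  4H -> 'HHHH'
  1H -> 'H'
  5G -> 'GGGGG'

Decoded = GGGGGGGGHHHHHGGGGG


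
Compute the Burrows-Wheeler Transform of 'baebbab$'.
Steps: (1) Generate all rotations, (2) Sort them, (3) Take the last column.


Rotations (sorted):
  0: $baebbab -> last char: b
  1: ab$baebb -> last char: b
  2: aebbab$b -> last char: b
  3: b$baebba -> last char: a
  4: bab$baeb -> last char: b
  5: baebbab$ -> last char: $
  6: bbab$bae -> last char: e
  7: ebbab$ba -> last char: a


BWT = bbbab$ea


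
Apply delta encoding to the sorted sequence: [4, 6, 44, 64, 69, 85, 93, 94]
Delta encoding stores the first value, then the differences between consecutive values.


First value: 4
Deltas:
  6 - 4 = 2
  44 - 6 = 38
  64 - 44 = 20
  69 - 64 = 5
  85 - 69 = 16
  93 - 85 = 8
  94 - 93 = 1


Delta encoded: [4, 2, 38, 20, 5, 16, 8, 1]


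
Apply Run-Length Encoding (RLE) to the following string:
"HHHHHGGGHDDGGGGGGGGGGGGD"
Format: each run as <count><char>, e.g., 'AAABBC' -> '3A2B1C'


Scanning runs left to right:
  i=0: run of 'H' x 5 -> '5H'
  i=5: run of 'G' x 3 -> '3G'
  i=8: run of 'H' x 1 -> '1H'
  i=9: run of 'D' x 2 -> '2D'
  i=11: run of 'G' x 12 -> '12G'
  i=23: run of 'D' x 1 -> '1D'

RLE = 5H3G1H2D12G1D


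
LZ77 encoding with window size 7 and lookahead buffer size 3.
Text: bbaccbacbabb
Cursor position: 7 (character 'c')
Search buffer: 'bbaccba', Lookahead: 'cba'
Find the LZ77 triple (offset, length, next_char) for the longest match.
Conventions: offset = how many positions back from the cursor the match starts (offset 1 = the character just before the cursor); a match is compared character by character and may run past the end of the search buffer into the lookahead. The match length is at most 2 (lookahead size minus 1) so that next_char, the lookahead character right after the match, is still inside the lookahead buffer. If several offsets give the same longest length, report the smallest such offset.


Try each offset into the search buffer:
  offset=1 (pos 6, char 'a'): match length 0
  offset=2 (pos 5, char 'b'): match length 0
  offset=3 (pos 4, char 'c'): match length 2
  offset=4 (pos 3, char 'c'): match length 1
  offset=5 (pos 2, char 'a'): match length 0
  offset=6 (pos 1, char 'b'): match length 0
  offset=7 (pos 0, char 'b'): match length 0
Longest match has length 2 at offset 3.
next_char = character at position 7 + 2 = 9 -> 'a'

Best match: offset=3, length=2 (matching 'cb' starting at position 4)
LZ77 triple: (3, 2, 'a')


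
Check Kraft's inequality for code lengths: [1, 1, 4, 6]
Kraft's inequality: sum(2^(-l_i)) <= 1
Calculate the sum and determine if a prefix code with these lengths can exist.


Sum = 2^(-1) + 2^(-1) + 2^(-4) + 2^(-6)
    = 0.5 + 0.5 + 0.0625 + 0.015625
    = 69/64 = 1.078125
Since 1.078125 > 1, Kraft's inequality is NOT satisfied.
A prefix code with these lengths CANNOT exist.

Kraft sum = 1.078125. Not satisfied.


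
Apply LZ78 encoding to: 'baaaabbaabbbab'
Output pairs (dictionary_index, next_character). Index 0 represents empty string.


LZ78 encoding steps:
Dictionary: {0: ''}
Step 1: w='' (idx 0), next='b' -> output (0, 'b'), add 'b' as idx 1
Step 2: w='' (idx 0), next='a' -> output (0, 'a'), add 'a' as idx 2
Step 3: w='a' (idx 2), next='a' -> output (2, 'a'), add 'aa' as idx 3
Step 4: w='a' (idx 2), next='b' -> output (2, 'b'), add 'ab' as idx 4
Step 5: w='b' (idx 1), next='a' -> output (1, 'a'), add 'ba' as idx 5
Step 6: w='ab' (idx 4), next='b' -> output (4, 'b'), add 'abb' as idx 6
Step 7: w='ba' (idx 5), next='b' -> output (5, 'b'), add 'bab' as idx 7


Encoded: [(0, 'b'), (0, 'a'), (2, 'a'), (2, 'b'), (1, 'a'), (4, 'b'), (5, 'b')]


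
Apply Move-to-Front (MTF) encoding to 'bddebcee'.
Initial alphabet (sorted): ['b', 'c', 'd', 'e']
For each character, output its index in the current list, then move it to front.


MTF encoding:
'b': index 0 in ['b', 'c', 'd', 'e'] -> ['b', 'c', 'd', 'e']
'd': index 2 in ['b', 'c', 'd', 'e'] -> ['d', 'b', 'c', 'e']
'd': index 0 in ['d', 'b', 'c', 'e'] -> ['d', 'b', 'c', 'e']
'e': index 3 in ['d', 'b', 'c', 'e'] -> ['e', 'd', 'b', 'c']
'b': index 2 in ['e', 'd', 'b', 'c'] -> ['b', 'e', 'd', 'c']
'c': index 3 in ['b', 'e', 'd', 'c'] -> ['c', 'b', 'e', 'd']
'e': index 2 in ['c', 'b', 'e', 'd'] -> ['e', 'c', 'b', 'd']
'e': index 0 in ['e', 'c', 'b', 'd'] -> ['e', 'c', 'b', 'd']


Output: [0, 2, 0, 3, 2, 3, 2, 0]


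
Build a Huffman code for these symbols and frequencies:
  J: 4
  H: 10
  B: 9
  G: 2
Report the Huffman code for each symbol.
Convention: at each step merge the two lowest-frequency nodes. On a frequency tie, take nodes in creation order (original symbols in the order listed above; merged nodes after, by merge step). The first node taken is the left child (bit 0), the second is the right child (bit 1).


Huffman tree construction:
Step 1: Merge G(2) + J(4) = 6
Step 2: Merge (G+J)(6) + B(9) = 15
Step 3: Merge H(10) + ((G+J)+B)(15) = 25
Read each symbol's code off the tree from the root (left child = 0, right child = 1).

Codes:
  J: 101 (length 3)
  H: 0 (length 1)
  B: 11 (length 2)
  G: 100 (length 3)
Average code length: 46/25 = 1.8400 bits/symbol


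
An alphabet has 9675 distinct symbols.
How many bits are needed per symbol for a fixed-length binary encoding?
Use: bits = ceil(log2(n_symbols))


log2(9675) = 13.24
Bracket: 2^13 = 8192 < 9675 <= 2^14 = 16384
So ceil(log2(9675)) = 14

bits = ceil(log2(9675)) = ceil(13.24) = 14 bits


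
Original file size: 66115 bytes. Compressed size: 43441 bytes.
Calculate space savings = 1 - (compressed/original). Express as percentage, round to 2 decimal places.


ratio = compressed/original = 43441/66115 = 0.657052
savings = 1 - ratio = 1 - 0.657052 = 0.342948
as a percentage: 0.342948 * 100 = 34.29%

Space savings = 1 - 43441/66115 = 34.29%


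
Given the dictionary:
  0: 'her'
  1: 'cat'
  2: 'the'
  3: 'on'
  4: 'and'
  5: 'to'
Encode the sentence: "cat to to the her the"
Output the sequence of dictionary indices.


Look up each word in the dictionary:
  'cat' -> 1
  'to' -> 5
  'to' -> 5
  'the' -> 2
  'her' -> 0
  'the' -> 2

Encoded: [1, 5, 5, 2, 0, 2]


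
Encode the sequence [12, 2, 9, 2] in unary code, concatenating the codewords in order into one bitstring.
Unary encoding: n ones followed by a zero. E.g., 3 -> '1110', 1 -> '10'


Encode each number as n ones followed by a terminating 0:
  12 -> 1111111111110 (13 bits)
  2 -> 110 (3 bits)
  9 -> 1111111110 (10 bits)
  2 -> 110 (3 bits)
Total length = 13 + 3 + 10 + 3 = 29 bits.

Unary([12, 2, 9, 2]) = 11111111111101101111111110110 (29 bits)


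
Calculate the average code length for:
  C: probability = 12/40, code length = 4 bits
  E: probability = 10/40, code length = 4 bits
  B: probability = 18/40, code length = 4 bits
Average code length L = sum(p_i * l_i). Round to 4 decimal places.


Weighted contributions p_i * l_i:
  C: (12/40) * 4 = 48/40
  E: (10/40) * 4 = 40/40
  B: (18/40) * 4 = 72/40
Sum = (48 + 40 + 72)/40 = 160/40

L = 160/40 = 4.0000 bits/symbol


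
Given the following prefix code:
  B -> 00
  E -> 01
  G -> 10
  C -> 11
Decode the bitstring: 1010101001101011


Decoding step by step:
Bits 10 -> G
Bits 10 -> G
Bits 10 -> G
Bits 10 -> G
Bits 01 -> E
Bits 10 -> G
Bits 10 -> G
Bits 11 -> C


Decoded message: GGGGEGGC


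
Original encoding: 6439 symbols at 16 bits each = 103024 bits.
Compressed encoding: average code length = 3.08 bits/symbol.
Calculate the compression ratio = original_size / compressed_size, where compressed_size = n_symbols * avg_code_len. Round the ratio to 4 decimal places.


original_size = n_symbols * orig_bits = 6439 * 16 = 103024 bits
compressed_size = n_symbols * avg_code_len = 6439 * 3.08 = 19832.12 bits
ratio = original_size / compressed_size = 103024 / 19832.12 = 5.1948

Compression ratio = 5.1948


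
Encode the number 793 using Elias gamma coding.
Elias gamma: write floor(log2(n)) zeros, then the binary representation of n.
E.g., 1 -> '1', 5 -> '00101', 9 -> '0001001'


num_bits = floor(log2(793)) + 1 = 10
leading_zeros = num_bits - 1 = 9
binary(793) = 1100011001

Elias gamma(793) = '000000000' + '1100011001' = 0000000001100011001 (19 bits)


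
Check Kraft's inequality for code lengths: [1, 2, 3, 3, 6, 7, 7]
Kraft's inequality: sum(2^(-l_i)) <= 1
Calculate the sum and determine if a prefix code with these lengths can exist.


Sum = 2^(-1) + 2^(-2) + 2^(-3) + 2^(-3) + 2^(-6) + 2^(-7) + 2^(-7)
    = 0.5 + 0.25 + 0.125 + 0.125 + 0.015625 + 0.0078125 + 0.0078125
    = 132/128 = 1.03125
Since 1.03125 > 1, Kraft's inequality is NOT satisfied.
A prefix code with these lengths CANNOT exist.

Kraft sum = 1.03125. Not satisfied.


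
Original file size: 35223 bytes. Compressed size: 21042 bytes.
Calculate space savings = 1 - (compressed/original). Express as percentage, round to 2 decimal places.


ratio = compressed/original = 21042/35223 = 0.597394
savings = 1 - ratio = 1 - 0.597394 = 0.402606
as a percentage: 0.402606 * 100 = 40.26%

Space savings = 1 - 21042/35223 = 40.26%


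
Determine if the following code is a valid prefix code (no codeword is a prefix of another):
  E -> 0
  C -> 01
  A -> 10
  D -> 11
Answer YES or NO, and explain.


Checking each pair (does one codeword prefix another?):
  E='0' vs C='01': prefix -- VIOLATION

NO -- this is NOT a valid prefix code. E (0) is a prefix of C (01).


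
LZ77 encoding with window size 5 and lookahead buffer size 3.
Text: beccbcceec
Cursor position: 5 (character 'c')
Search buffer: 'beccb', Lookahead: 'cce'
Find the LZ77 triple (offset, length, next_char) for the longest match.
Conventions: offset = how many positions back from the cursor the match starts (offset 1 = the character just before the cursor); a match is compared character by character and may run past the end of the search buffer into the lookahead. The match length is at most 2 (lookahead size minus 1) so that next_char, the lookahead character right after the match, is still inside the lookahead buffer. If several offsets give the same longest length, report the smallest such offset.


Try each offset into the search buffer:
  offset=1 (pos 4, char 'b'): match length 0
  offset=2 (pos 3, char 'c'): match length 1
  offset=3 (pos 2, char 'c'): match length 2
  offset=4 (pos 1, char 'e'): match length 0
  offset=5 (pos 0, char 'b'): match length 0
Longest match has length 2 at offset 3.
next_char = character at position 5 + 2 = 7 -> 'e'

Best match: offset=3, length=2 (matching 'cc' starting at position 2)
LZ77 triple: (3, 2, 'e')


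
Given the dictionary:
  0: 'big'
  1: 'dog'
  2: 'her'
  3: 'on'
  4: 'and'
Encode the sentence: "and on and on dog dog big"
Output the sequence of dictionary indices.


Look up each word in the dictionary:
  'and' -> 4
  'on' -> 3
  'and' -> 4
  'on' -> 3
  'dog' -> 1
  'dog' -> 1
  'big' -> 0

Encoded: [4, 3, 4, 3, 1, 1, 0]


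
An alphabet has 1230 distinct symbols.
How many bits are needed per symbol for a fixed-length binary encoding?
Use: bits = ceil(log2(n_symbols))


log2(1230) = 10.2644
Bracket: 2^10 = 1024 < 1230 <= 2^11 = 2048
So ceil(log2(1230)) = 11

bits = ceil(log2(1230)) = ceil(10.2644) = 11 bits


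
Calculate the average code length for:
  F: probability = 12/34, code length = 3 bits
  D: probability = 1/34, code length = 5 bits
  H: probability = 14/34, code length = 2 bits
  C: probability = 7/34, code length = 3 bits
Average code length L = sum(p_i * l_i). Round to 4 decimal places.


Weighted contributions p_i * l_i:
  F: (12/34) * 3 = 36/34
  D: (1/34) * 5 = 5/34
  H: (14/34) * 2 = 28/34
  C: (7/34) * 3 = 21/34
Sum = (36 + 5 + 28 + 21)/34 = 90/34

L = 90/34 = 2.6471 bits/symbol


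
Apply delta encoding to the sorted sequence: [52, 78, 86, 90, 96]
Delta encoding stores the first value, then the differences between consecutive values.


First value: 52
Deltas:
  78 - 52 = 26
  86 - 78 = 8
  90 - 86 = 4
  96 - 90 = 6


Delta encoded: [52, 26, 8, 4, 6]


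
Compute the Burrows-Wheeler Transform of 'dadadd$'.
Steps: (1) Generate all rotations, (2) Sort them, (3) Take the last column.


Rotations (sorted):
  0: $dadadd -> last char: d
  1: adadd$d -> last char: d
  2: add$dad -> last char: d
  3: d$dadad -> last char: d
  4: dadadd$ -> last char: $
  5: dadd$da -> last char: a
  6: dd$dada -> last char: a


BWT = dddd$aa


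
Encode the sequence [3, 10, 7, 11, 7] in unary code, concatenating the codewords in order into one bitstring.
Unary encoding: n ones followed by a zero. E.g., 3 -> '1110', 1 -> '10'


Encode each number as n ones followed by a terminating 0:
  3 -> 1110 (4 bits)
  10 -> 11111111110 (11 bits)
  7 -> 11111110 (8 bits)
  11 -> 111111111110 (12 bits)
  7 -> 11111110 (8 bits)
Total length = 4 + 11 + 8 + 12 + 8 = 43 bits.

Unary([3, 10, 7, 11, 7]) = 1110111111111101111111011111111111011111110 (43 bits)


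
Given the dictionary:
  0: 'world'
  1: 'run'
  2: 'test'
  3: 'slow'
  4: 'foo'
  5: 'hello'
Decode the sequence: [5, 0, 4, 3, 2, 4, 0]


Look up each index in the dictionary:
  5 -> 'hello'
  0 -> 'world'
  4 -> 'foo'
  3 -> 'slow'
  2 -> 'test'
  4 -> 'foo'
  0 -> 'world'

Decoded: "hello world foo slow test foo world"


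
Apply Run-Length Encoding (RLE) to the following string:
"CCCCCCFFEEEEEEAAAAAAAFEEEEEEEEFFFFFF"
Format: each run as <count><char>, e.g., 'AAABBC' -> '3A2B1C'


Scanning runs left to right:
  i=0: run of 'C' x 6 -> '6C'
  i=6: run of 'F' x 2 -> '2F'
  i=8: run of 'E' x 6 -> '6E'
  i=14: run of 'A' x 7 -> '7A'
  i=21: run of 'F' x 1 -> '1F'
  i=22: run of 'E' x 8 -> '8E'
  i=30: run of 'F' x 6 -> '6F'

RLE = 6C2F6E7A1F8E6F


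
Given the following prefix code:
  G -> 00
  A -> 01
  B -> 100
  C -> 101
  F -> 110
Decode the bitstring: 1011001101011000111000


Decoding step by step:
Bits 101 -> C
Bits 100 -> B
Bits 110 -> F
Bits 101 -> C
Bits 100 -> B
Bits 01 -> A
Bits 110 -> F
Bits 00 -> G


Decoded message: CBFCBAFG


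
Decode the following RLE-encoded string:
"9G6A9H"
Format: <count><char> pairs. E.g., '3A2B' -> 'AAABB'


Expanding each <count><char> pair:
  9G -> 'GGGGGGGGG'
  6A -> 'AAAAAA'
  9H -> 'HHHHHHHHH'

Decoded = GGGGGGGGGAAAAAAHHHHHHHHH


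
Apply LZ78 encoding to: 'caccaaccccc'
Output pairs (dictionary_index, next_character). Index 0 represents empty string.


LZ78 encoding steps:
Dictionary: {0: ''}
Step 1: w='' (idx 0), next='c' -> output (0, 'c'), add 'c' as idx 1
Step 2: w='' (idx 0), next='a' -> output (0, 'a'), add 'a' as idx 2
Step 3: w='c' (idx 1), next='c' -> output (1, 'c'), add 'cc' as idx 3
Step 4: w='a' (idx 2), next='a' -> output (2, 'a'), add 'aa' as idx 4
Step 5: w='cc' (idx 3), next='c' -> output (3, 'c'), add 'ccc' as idx 5
Step 6: w='cc' (idx 3), end of input -> output (3, '')


Encoded: [(0, 'c'), (0, 'a'), (1, 'c'), (2, 'a'), (3, 'c'), (3, '')]


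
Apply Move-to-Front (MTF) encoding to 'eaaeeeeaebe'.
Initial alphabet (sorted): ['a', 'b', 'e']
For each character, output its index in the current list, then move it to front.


MTF encoding:
'e': index 2 in ['a', 'b', 'e'] -> ['e', 'a', 'b']
'a': index 1 in ['e', 'a', 'b'] -> ['a', 'e', 'b']
'a': index 0 in ['a', 'e', 'b'] -> ['a', 'e', 'b']
'e': index 1 in ['a', 'e', 'b'] -> ['e', 'a', 'b']
'e': index 0 in ['e', 'a', 'b'] -> ['e', 'a', 'b']
'e': index 0 in ['e', 'a', 'b'] -> ['e', 'a', 'b']
'e': index 0 in ['e', 'a', 'b'] -> ['e', 'a', 'b']
'a': index 1 in ['e', 'a', 'b'] -> ['a', 'e', 'b']
'e': index 1 in ['a', 'e', 'b'] -> ['e', 'a', 'b']
'b': index 2 in ['e', 'a', 'b'] -> ['b', 'e', 'a']
'e': index 1 in ['b', 'e', 'a'] -> ['e', 'b', 'a']


Output: [2, 1, 0, 1, 0, 0, 0, 1, 1, 2, 1]


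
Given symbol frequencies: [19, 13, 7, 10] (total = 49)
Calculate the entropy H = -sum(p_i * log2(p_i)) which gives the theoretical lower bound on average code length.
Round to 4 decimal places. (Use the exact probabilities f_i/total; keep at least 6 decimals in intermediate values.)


Per-symbol terms -p_i * log2(p_i) with p_i = f_i/49:
  p = 19/49 = 0.387755: log2(p) = -1.366782, -p*log2(p) = 0.529977
  p = 13/49 = 0.265306: log2(p) = -1.914270, -p*log2(p) = 0.507868
  p = 7/49 = 0.142857: log2(p) = -2.807355, -p*log2(p) = 0.401051
  p = 10/49 = 0.204082: log2(p) = -2.292782, -p*log2(p) = 0.467915
H = 0.529977 + 0.507868 + 0.401051 + 0.467915 = 1.906811

H = 1.9068 bits/symbol


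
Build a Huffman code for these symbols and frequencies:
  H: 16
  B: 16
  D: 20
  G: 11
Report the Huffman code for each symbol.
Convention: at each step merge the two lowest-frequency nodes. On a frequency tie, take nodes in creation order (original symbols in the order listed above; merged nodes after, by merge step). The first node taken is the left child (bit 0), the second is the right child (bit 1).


Huffman tree construction:
Step 1: Merge G(11) + H(16) = 27
Step 2: Merge B(16) + D(20) = 36
Step 3: Merge (G+H)(27) + (B+D)(36) = 63
Read each symbol's code off the tree from the root (left child = 0, right child = 1).

Codes:
  H: 01 (length 2)
  B: 10 (length 2)
  D: 11 (length 2)
  G: 00 (length 2)
Average code length: 126/63 = 2.0000 bits/symbol


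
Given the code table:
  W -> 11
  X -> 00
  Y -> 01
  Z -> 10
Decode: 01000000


Decoding:
01 -> Y
00 -> X
00 -> X
00 -> X


Result: YXXX


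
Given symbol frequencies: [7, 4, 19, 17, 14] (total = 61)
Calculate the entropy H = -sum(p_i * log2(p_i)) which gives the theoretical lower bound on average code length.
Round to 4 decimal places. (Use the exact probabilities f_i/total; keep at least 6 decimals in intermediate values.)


Per-symbol terms -p_i * log2(p_i) with p_i = f_i/61:
  p = 7/61 = 0.114754: log2(p) = -3.123382, -p*log2(p) = 0.358421
  p = 4/61 = 0.065574: log2(p) = -3.930737, -p*log2(p) = 0.257753
  p = 19/61 = 0.311475: log2(p) = -1.682810, -p*log2(p) = 0.524154
  p = 17/61 = 0.278689: log2(p) = -1.843274, -p*log2(p) = 0.513699
  p = 14/61 = 0.229508: log2(p) = -2.123382, -p*log2(p) = 0.487334
H = 0.358421 + 0.257753 + 0.524154 + 0.513699 + 0.487334 = 2.141361

H = 2.1414 bits/symbol


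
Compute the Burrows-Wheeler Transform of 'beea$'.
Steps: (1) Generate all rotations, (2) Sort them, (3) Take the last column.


Rotations (sorted):
  0: $beea -> last char: a
  1: a$bee -> last char: e
  2: beea$ -> last char: $
  3: ea$be -> last char: e
  4: eea$b -> last char: b


BWT = ae$eb


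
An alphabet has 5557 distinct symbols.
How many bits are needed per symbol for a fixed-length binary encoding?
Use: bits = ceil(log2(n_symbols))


log2(5557) = 12.4401
Bracket: 2^12 = 4096 < 5557 <= 2^13 = 8192
So ceil(log2(5557)) = 13

bits = ceil(log2(5557)) = ceil(12.4401) = 13 bits


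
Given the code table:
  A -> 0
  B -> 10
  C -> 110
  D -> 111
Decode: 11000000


Decoding:
110 -> C
0 -> A
0 -> A
0 -> A
0 -> A
0 -> A


Result: CAAAAA


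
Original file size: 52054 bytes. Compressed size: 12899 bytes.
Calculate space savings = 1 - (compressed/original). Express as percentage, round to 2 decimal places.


ratio = compressed/original = 12899/52054 = 0.2478
savings = 1 - ratio = 1 - 0.2478 = 0.7522
as a percentage: 0.7522 * 100 = 75.22%

Space savings = 1 - 12899/52054 = 75.22%


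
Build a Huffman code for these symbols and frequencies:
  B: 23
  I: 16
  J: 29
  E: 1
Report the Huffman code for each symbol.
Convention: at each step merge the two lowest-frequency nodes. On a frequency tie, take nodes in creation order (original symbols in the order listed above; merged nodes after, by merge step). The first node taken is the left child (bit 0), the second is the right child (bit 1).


Huffman tree construction:
Step 1: Merge E(1) + I(16) = 17
Step 2: Merge (E+I)(17) + B(23) = 40
Step 3: Merge J(29) + ((E+I)+B)(40) = 69
Read each symbol's code off the tree from the root (left child = 0, right child = 1).

Codes:
  B: 11 (length 2)
  I: 101 (length 3)
  J: 0 (length 1)
  E: 100 (length 3)
Average code length: 126/69 = 1.8261 bits/symbol


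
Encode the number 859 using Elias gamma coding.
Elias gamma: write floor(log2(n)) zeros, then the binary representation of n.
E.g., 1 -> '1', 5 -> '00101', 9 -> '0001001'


num_bits = floor(log2(859)) + 1 = 10
leading_zeros = num_bits - 1 = 9
binary(859) = 1101011011

Elias gamma(859) = '000000000' + '1101011011' = 0000000001101011011 (19 bits)


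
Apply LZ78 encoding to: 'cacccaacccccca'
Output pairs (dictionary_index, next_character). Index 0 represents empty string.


LZ78 encoding steps:
Dictionary: {0: ''}
Step 1: w='' (idx 0), next='c' -> output (0, 'c'), add 'c' as idx 1
Step 2: w='' (idx 0), next='a' -> output (0, 'a'), add 'a' as idx 2
Step 3: w='c' (idx 1), next='c' -> output (1, 'c'), add 'cc' as idx 3
Step 4: w='c' (idx 1), next='a' -> output (1, 'a'), add 'ca' as idx 4
Step 5: w='a' (idx 2), next='c' -> output (2, 'c'), add 'ac' as idx 5
Step 6: w='cc' (idx 3), next='c' -> output (3, 'c'), add 'ccc' as idx 6
Step 7: w='cc' (idx 3), next='a' -> output (3, 'a'), add 'cca' as idx 7


Encoded: [(0, 'c'), (0, 'a'), (1, 'c'), (1, 'a'), (2, 'c'), (3, 'c'), (3, 'a')]


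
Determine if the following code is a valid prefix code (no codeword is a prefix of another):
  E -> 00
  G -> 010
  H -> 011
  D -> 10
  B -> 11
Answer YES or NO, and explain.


Checking each pair (does one codeword prefix another?):
  E='00' vs G='010': no prefix
  E='00' vs H='011': no prefix
  E='00' vs D='10': no prefix
  E='00' vs B='11': no prefix
  G='010' vs E='00': no prefix
  G='010' vs H='011': no prefix
  G='010' vs D='10': no prefix
  G='010' vs B='11': no prefix
  H='011' vs E='00': no prefix
  H='011' vs G='010': no prefix
  H='011' vs D='10': no prefix
  H='011' vs B='11': no prefix
  D='10' vs E='00': no prefix
  D='10' vs G='010': no prefix
  D='10' vs H='011': no prefix
  D='10' vs B='11': no prefix
  B='11' vs E='00': no prefix
  B='11' vs G='010': no prefix
  B='11' vs H='011': no prefix
  B='11' vs D='10': no prefix
No violation found over all pairs.

YES -- this is a valid prefix code. No codeword is a prefix of any other codeword.


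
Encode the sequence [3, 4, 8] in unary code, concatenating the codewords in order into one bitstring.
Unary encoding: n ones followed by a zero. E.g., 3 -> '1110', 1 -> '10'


Encode each number as n ones followed by a terminating 0:
  3 -> 1110 (4 bits)
  4 -> 11110 (5 bits)
  8 -> 111111110 (9 bits)
Total length = 4 + 5 + 9 = 18 bits.

Unary([3, 4, 8]) = 111011110111111110 (18 bits)


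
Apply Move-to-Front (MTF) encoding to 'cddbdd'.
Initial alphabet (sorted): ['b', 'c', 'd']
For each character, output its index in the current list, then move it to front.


MTF encoding:
'c': index 1 in ['b', 'c', 'd'] -> ['c', 'b', 'd']
'd': index 2 in ['c', 'b', 'd'] -> ['d', 'c', 'b']
'd': index 0 in ['d', 'c', 'b'] -> ['d', 'c', 'b']
'b': index 2 in ['d', 'c', 'b'] -> ['b', 'd', 'c']
'd': index 1 in ['b', 'd', 'c'] -> ['d', 'b', 'c']
'd': index 0 in ['d', 'b', 'c'] -> ['d', 'b', 'c']


Output: [1, 2, 0, 2, 1, 0]


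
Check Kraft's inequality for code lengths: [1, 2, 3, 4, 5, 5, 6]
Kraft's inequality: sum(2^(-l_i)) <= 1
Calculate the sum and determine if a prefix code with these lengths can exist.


Sum = 2^(-1) + 2^(-2) + 2^(-3) + 2^(-4) + 2^(-5) + 2^(-5) + 2^(-6)
    = 0.5 + 0.25 + 0.125 + 0.0625 + 0.03125 + 0.03125 + 0.015625
    = 65/64 = 1.015625
Since 1.015625 > 1, Kraft's inequality is NOT satisfied.
A prefix code with these lengths CANNOT exist.

Kraft sum = 1.015625. Not satisfied.


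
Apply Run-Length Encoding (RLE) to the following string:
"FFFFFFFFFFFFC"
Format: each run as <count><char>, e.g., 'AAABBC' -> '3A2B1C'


Scanning runs left to right:
  i=0: run of 'F' x 12 -> '12F'
  i=12: run of 'C' x 1 -> '1C'

RLE = 12F1C


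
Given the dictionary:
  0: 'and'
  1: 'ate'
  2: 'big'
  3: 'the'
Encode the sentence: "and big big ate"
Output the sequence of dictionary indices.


Look up each word in the dictionary:
  'and' -> 0
  'big' -> 2
  'big' -> 2
  'ate' -> 1

Encoded: [0, 2, 2, 1]


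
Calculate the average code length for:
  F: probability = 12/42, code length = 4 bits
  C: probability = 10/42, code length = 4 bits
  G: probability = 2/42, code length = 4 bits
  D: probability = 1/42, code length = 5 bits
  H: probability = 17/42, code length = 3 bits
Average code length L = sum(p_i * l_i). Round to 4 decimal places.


Weighted contributions p_i * l_i:
  F: (12/42) * 4 = 48/42
  C: (10/42) * 4 = 40/42
  G: (2/42) * 4 = 8/42
  D: (1/42) * 5 = 5/42
  H: (17/42) * 3 = 51/42
Sum = (48 + 40 + 8 + 5 + 51)/42 = 152/42

L = 152/42 = 3.6190 bits/symbol


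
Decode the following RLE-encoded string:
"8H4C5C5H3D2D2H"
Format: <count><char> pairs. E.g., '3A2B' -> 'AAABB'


Expanding each <count><char> pair:
  8H -> 'HHHHHHHH'
  4C -> 'CCCC'
  5C -> 'CCCCC'
  5H -> 'HHHHH'
  3D -> 'DDD'
  2D -> 'DD'
  2H -> 'HH'

Decoded = HHHHHHHHCCCCCCCCCHHHHHDDDDDHH


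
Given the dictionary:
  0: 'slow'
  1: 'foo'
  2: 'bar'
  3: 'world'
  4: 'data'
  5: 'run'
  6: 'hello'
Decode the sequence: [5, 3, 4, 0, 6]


Look up each index in the dictionary:
  5 -> 'run'
  3 -> 'world'
  4 -> 'data'
  0 -> 'slow'
  6 -> 'hello'

Decoded: "run world data slow hello"


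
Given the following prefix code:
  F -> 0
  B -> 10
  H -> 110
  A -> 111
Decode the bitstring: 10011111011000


Decoding step by step:
Bits 10 -> B
Bits 0 -> F
Bits 111 -> A
Bits 110 -> H
Bits 110 -> H
Bits 0 -> F
Bits 0 -> F


Decoded message: BFAHHFF


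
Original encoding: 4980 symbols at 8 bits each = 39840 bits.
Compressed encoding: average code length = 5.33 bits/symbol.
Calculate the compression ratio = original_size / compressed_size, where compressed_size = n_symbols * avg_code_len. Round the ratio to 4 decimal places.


original_size = n_symbols * orig_bits = 4980 * 8 = 39840 bits
compressed_size = n_symbols * avg_code_len = 4980 * 5.33 = 26543.4 bits
ratio = original_size / compressed_size = 39840 / 26543.4 = 1.5009

Compression ratio = 1.5009


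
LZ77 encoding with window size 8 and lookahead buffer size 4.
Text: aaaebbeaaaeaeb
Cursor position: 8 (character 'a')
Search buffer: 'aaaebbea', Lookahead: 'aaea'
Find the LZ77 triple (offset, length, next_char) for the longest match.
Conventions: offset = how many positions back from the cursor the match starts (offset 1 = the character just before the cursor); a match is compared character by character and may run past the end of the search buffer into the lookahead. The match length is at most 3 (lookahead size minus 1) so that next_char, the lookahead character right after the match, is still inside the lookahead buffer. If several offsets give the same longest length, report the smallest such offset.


Try each offset into the search buffer:
  offset=1 (pos 7, char 'a'): match length 2
  offset=2 (pos 6, char 'e'): match length 0
  offset=3 (pos 5, char 'b'): match length 0
  offset=4 (pos 4, char 'b'): match length 0
  offset=5 (pos 3, char 'e'): match length 0
  offset=6 (pos 2, char 'a'): match length 1
  offset=7 (pos 1, char 'a'): match length 3
  offset=8 (pos 0, char 'a'): match length 2
Longest match has length 3 at offset 7.
next_char = character at position 8 + 3 = 11 -> 'a'

Best match: offset=7, length=3 (matching 'aae' starting at position 1)
LZ77 triple: (7, 3, 'a')


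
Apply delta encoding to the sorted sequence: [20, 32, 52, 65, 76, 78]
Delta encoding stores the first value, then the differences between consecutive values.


First value: 20
Deltas:
  32 - 20 = 12
  52 - 32 = 20
  65 - 52 = 13
  76 - 65 = 11
  78 - 76 = 2


Delta encoded: [20, 12, 20, 13, 11, 2]


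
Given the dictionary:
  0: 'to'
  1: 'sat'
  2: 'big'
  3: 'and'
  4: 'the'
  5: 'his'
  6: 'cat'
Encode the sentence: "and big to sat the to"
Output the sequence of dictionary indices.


Look up each word in the dictionary:
  'and' -> 3
  'big' -> 2
  'to' -> 0
  'sat' -> 1
  'the' -> 4
  'to' -> 0

Encoded: [3, 2, 0, 1, 4, 0]


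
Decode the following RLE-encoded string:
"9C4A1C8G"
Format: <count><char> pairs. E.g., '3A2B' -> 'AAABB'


Expanding each <count><char> pair:
  9C -> 'CCCCCCCCC'
  4A -> 'AAAA'
  1C -> 'C'
  8G -> 'GGGGGGGG'

Decoded = CCCCCCCCCAAAACGGGGGGGG


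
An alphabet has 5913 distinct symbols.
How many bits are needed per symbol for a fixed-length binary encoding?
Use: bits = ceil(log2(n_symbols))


log2(5913) = 12.5297
Bracket: 2^12 = 4096 < 5913 <= 2^13 = 8192
So ceil(log2(5913)) = 13

bits = ceil(log2(5913)) = ceil(12.5297) = 13 bits


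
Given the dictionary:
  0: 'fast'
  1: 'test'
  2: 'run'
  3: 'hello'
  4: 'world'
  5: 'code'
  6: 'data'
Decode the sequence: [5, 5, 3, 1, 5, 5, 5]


Look up each index in the dictionary:
  5 -> 'code'
  5 -> 'code'
  3 -> 'hello'
  1 -> 'test'
  5 -> 'code'
  5 -> 'code'
  5 -> 'code'

Decoded: "code code hello test code code code"


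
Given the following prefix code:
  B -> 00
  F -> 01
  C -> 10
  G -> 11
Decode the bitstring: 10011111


Decoding step by step:
Bits 10 -> C
Bits 01 -> F
Bits 11 -> G
Bits 11 -> G


Decoded message: CFGG


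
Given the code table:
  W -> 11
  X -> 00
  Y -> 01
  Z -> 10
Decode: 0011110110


Decoding:
00 -> X
11 -> W
11 -> W
01 -> Y
10 -> Z


Result: XWWYZ


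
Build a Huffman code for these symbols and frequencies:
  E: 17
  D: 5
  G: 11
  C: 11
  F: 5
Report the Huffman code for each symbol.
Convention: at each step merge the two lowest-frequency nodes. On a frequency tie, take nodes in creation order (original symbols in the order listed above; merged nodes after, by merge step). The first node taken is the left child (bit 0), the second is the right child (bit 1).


Huffman tree construction:
Step 1: Merge D(5) + F(5) = 10
Step 2: Merge (D+F)(10) + G(11) = 21
Step 3: Merge C(11) + E(17) = 28
Step 4: Merge ((D+F)+G)(21) + (C+E)(28) = 49
Read each symbol's code off the tree from the root (left child = 0, right child = 1).

Codes:
  E: 11 (length 2)
  D: 000 (length 3)
  G: 01 (length 2)
  C: 10 (length 2)
  F: 001 (length 3)
Average code length: 108/49 = 2.2041 bits/symbol


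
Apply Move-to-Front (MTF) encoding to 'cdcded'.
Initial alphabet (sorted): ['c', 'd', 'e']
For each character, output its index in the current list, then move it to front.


MTF encoding:
'c': index 0 in ['c', 'd', 'e'] -> ['c', 'd', 'e']
'd': index 1 in ['c', 'd', 'e'] -> ['d', 'c', 'e']
'c': index 1 in ['d', 'c', 'e'] -> ['c', 'd', 'e']
'd': index 1 in ['c', 'd', 'e'] -> ['d', 'c', 'e']
'e': index 2 in ['d', 'c', 'e'] -> ['e', 'd', 'c']
'd': index 1 in ['e', 'd', 'c'] -> ['d', 'e', 'c']


Output: [0, 1, 1, 1, 2, 1]


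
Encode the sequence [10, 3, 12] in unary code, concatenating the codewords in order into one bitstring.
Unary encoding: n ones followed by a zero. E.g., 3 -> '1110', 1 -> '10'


Encode each number as n ones followed by a terminating 0:
  10 -> 11111111110 (11 bits)
  3 -> 1110 (4 bits)
  12 -> 1111111111110 (13 bits)
Total length = 11 + 4 + 13 = 28 bits.

Unary([10, 3, 12]) = 1111111111011101111111111110 (28 bits)


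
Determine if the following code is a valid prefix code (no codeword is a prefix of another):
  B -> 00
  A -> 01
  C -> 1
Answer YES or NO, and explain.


Checking each pair (does one codeword prefix another?):
  B='00' vs A='01': no prefix
  B='00' vs C='1': no prefix
  A='01' vs B='00': no prefix
  A='01' vs C='1': no prefix
  C='1' vs B='00': no prefix
  C='1' vs A='01': no prefix
No violation found over all pairs.

YES -- this is a valid prefix code. No codeword is a prefix of any other codeword.


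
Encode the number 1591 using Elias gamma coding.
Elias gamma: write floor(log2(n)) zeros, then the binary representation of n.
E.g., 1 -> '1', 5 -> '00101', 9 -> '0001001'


num_bits = floor(log2(1591)) + 1 = 11
leading_zeros = num_bits - 1 = 10
binary(1591) = 11000110111

Elias gamma(1591) = '0000000000' + '11000110111' = 000000000011000110111 (21 bits)


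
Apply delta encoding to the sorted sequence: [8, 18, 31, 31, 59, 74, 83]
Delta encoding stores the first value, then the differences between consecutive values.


First value: 8
Deltas:
  18 - 8 = 10
  31 - 18 = 13
  31 - 31 = 0
  59 - 31 = 28
  74 - 59 = 15
  83 - 74 = 9


Delta encoded: [8, 10, 13, 0, 28, 15, 9]


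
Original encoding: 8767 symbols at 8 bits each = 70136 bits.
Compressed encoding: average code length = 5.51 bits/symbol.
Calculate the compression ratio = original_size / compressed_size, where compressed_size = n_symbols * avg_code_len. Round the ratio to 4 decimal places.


original_size = n_symbols * orig_bits = 8767 * 8 = 70136 bits
compressed_size = n_symbols * avg_code_len = 8767 * 5.51 = 48306.17 bits
ratio = original_size / compressed_size = 70136 / 48306.17 = 1.4519

Compression ratio = 1.4519


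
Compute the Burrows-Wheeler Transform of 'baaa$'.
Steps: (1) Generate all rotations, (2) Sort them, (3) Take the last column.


Rotations (sorted):
  0: $baaa -> last char: a
  1: a$baa -> last char: a
  2: aa$ba -> last char: a
  3: aaa$b -> last char: b
  4: baaa$ -> last char: $


BWT = aaab$


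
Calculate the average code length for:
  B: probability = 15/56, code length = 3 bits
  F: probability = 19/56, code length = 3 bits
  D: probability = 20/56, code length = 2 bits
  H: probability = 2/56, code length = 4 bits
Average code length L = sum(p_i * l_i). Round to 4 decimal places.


Weighted contributions p_i * l_i:
  B: (15/56) * 3 = 45/56
  F: (19/56) * 3 = 57/56
  D: (20/56) * 2 = 40/56
  H: (2/56) * 4 = 8/56
Sum = (45 + 57 + 40 + 8)/56 = 150/56

L = 150/56 = 2.6786 bits/symbol


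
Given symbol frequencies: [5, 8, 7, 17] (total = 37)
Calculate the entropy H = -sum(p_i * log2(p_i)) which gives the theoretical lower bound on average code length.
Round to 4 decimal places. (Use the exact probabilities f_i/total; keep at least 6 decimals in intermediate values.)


Per-symbol terms -p_i * log2(p_i) with p_i = f_i/37:
  p = 5/37 = 0.135135: log2(p) = -2.887525, -p*log2(p) = 0.390206
  p = 8/37 = 0.216216: log2(p) = -2.209453, -p*log2(p) = 0.477720
  p = 7/37 = 0.189189: log2(p) = -2.402098, -p*log2(p) = 0.454451
  p = 17/37 = 0.459459: log2(p) = -1.121991, -p*log2(p) = 0.515509
H = 0.390206 + 0.477720 + 0.454451 + 0.515509 = 1.837886

H = 1.8379 bits/symbol


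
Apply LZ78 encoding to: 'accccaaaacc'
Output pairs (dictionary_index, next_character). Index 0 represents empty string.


LZ78 encoding steps:
Dictionary: {0: ''}
Step 1: w='' (idx 0), next='a' -> output (0, 'a'), add 'a' as idx 1
Step 2: w='' (idx 0), next='c' -> output (0, 'c'), add 'c' as idx 2
Step 3: w='c' (idx 2), next='c' -> output (2, 'c'), add 'cc' as idx 3
Step 4: w='c' (idx 2), next='a' -> output (2, 'a'), add 'ca' as idx 4
Step 5: w='a' (idx 1), next='a' -> output (1, 'a'), add 'aa' as idx 5
Step 6: w='a' (idx 1), next='c' -> output (1, 'c'), add 'ac' as idx 6
Step 7: w='c' (idx 2), end of input -> output (2, '')


Encoded: [(0, 'a'), (0, 'c'), (2, 'c'), (2, 'a'), (1, 'a'), (1, 'c'), (2, '')]


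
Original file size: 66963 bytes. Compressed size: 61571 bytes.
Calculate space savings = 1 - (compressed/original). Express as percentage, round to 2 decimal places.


ratio = compressed/original = 61571/66963 = 0.919478
savings = 1 - ratio = 1 - 0.919478 = 0.080522
as a percentage: 0.080522 * 100 = 8.05%

Space savings = 1 - 61571/66963 = 8.05%


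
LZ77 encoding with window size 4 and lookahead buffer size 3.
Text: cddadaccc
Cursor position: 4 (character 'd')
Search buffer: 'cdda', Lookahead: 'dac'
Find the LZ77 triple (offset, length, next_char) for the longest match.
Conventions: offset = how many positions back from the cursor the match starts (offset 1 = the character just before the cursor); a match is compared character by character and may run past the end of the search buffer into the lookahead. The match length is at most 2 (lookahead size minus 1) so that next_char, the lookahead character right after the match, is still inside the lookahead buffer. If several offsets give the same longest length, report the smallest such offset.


Try each offset into the search buffer:
  offset=1 (pos 3, char 'a'): match length 0
  offset=2 (pos 2, char 'd'): match length 2
  offset=3 (pos 1, char 'd'): match length 1
  offset=4 (pos 0, char 'c'): match length 0
Longest match has length 2 at offset 2.
next_char = character at position 4 + 2 = 6 -> 'c'

Best match: offset=2, length=2 (matching 'da' starting at position 2)
LZ77 triple: (2, 2, 'c')


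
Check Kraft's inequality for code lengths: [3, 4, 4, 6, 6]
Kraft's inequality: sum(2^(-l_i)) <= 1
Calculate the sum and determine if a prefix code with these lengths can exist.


Sum = 2^(-3) + 2^(-4) + 2^(-4) + 2^(-6) + 2^(-6)
    = 0.125 + 0.0625 + 0.0625 + 0.015625 + 0.015625
    = 18/64 = 0.28125
Since 0.28125 <= 1, Kraft's inequality IS satisfied.
A prefix code with these lengths CAN exist.

Kraft sum = 0.28125. Satisfied.


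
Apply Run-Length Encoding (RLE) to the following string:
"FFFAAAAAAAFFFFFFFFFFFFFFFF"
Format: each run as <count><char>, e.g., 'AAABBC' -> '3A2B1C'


Scanning runs left to right:
  i=0: run of 'F' x 3 -> '3F'
  i=3: run of 'A' x 7 -> '7A'
  i=10: run of 'F' x 16 -> '16F'

RLE = 3F7A16F


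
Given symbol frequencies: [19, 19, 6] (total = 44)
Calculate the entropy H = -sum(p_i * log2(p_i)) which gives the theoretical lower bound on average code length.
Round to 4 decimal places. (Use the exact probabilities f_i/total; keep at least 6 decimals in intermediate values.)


Per-symbol terms -p_i * log2(p_i) with p_i = f_i/44:
  p = 19/44 = 0.431818: log2(p) = -1.211504, -p*log2(p) = 0.523149
  p = 19/44 = 0.431818: log2(p) = -1.211504, -p*log2(p) = 0.523149
  p = 6/44 = 0.136364: log2(p) = -2.874469, -p*log2(p) = 0.391973
H = 0.523149 + 0.523149 + 0.391973 = 1.438271

H = 1.4383 bits/symbol


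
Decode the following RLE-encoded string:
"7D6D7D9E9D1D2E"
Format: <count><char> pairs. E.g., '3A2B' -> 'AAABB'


Expanding each <count><char> pair:
  7D -> 'DDDDDDD'
  6D -> 'DDDDDD'
  7D -> 'DDDDDDD'
  9E -> 'EEEEEEEEE'
  9D -> 'DDDDDDDDD'
  1D -> 'D'
  2E -> 'EE'

Decoded = DDDDDDDDDDDDDDDDDDDDEEEEEEEEEDDDDDDDDDDEE


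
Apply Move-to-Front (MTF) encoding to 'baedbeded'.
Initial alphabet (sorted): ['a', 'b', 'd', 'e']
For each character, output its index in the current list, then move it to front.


MTF encoding:
'b': index 1 in ['a', 'b', 'd', 'e'] -> ['b', 'a', 'd', 'e']
'a': index 1 in ['b', 'a', 'd', 'e'] -> ['a', 'b', 'd', 'e']
'e': index 3 in ['a', 'b', 'd', 'e'] -> ['e', 'a', 'b', 'd']
'd': index 3 in ['e', 'a', 'b', 'd'] -> ['d', 'e', 'a', 'b']
'b': index 3 in ['d', 'e', 'a', 'b'] -> ['b', 'd', 'e', 'a']
'e': index 2 in ['b', 'd', 'e', 'a'] -> ['e', 'b', 'd', 'a']
'd': index 2 in ['e', 'b', 'd', 'a'] -> ['d', 'e', 'b', 'a']
'e': index 1 in ['d', 'e', 'b', 'a'] -> ['e', 'd', 'b', 'a']
'd': index 1 in ['e', 'd', 'b', 'a'] -> ['d', 'e', 'b', 'a']


Output: [1, 1, 3, 3, 3, 2, 2, 1, 1]


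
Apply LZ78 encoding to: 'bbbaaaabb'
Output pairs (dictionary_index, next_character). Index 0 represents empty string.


LZ78 encoding steps:
Dictionary: {0: ''}
Step 1: w='' (idx 0), next='b' -> output (0, 'b'), add 'b' as idx 1
Step 2: w='b' (idx 1), next='b' -> output (1, 'b'), add 'bb' as idx 2
Step 3: w='' (idx 0), next='a' -> output (0, 'a'), add 'a' as idx 3
Step 4: w='a' (idx 3), next='a' -> output (3, 'a'), add 'aa' as idx 4
Step 5: w='a' (idx 3), next='b' -> output (3, 'b'), add 'ab' as idx 5
Step 6: w='b' (idx 1), end of input -> output (1, '')


Encoded: [(0, 'b'), (1, 'b'), (0, 'a'), (3, 'a'), (3, 'b'), (1, '')]
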